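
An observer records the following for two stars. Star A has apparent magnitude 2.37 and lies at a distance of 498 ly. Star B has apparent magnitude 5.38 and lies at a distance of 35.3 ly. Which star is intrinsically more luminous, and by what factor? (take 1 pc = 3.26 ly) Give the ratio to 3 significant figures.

Star A: d = 498 ly / 3.26 = 152.8 pc
Star A: M = m − 5 log₁₀ d + 5 = 2.37 − 5·2.1840 + 5 = -3.550
Star B: d = 35.3 ly / 3.26 = 10.83 pc
Star B: M = m − 5 log₁₀ d + 5 = 5.38 − 5·1.0346 + 5 = 5.207
ΔM = M_A − M_B = -3.550 − (5.207) = -8.757; smaller M is more luminous → Star A.
L ratio = 10^(0.4 |ΔM|) = 10^3.503 = 3184

Star A is more luminous, by a factor of 3180.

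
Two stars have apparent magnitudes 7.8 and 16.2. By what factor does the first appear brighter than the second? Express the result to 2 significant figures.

Δm = 7.8 − (16.2) = -8.4
Flux ratio = 10^(−0.4 Δm) = 10^(−0.4 × -8.4) = 10^3.360 = 2291

2300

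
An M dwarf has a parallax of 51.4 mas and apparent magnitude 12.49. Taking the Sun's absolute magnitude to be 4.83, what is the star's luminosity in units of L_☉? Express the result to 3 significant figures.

L/L_☉ ≈ 3.27×10^-3

d = 1/p = 1000/51.4 mas = 19.46 pc
M = m − 5 log₁₀ d + 5 = 12.49 − 5·1.2890 + 5 = 11.045
M − M_☉ = 11.045 − 4.83 = 6.215
L/L_☉ = 10^(−0.4 × 6.215) = 3.266×10^-3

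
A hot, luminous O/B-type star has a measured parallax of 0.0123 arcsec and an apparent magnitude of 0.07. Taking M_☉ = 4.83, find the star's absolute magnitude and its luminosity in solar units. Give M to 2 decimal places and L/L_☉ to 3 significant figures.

M ≈ -4.48; L/L_☉ ≈ 5300

d = 1/p = 1/0.0123″ = 81.30 pc
M = m − 5 log₁₀ d + 5 = 0.07 − 5·1.9101 + 5 = -4.480
M − M_☉ = -4.480 − 4.83 = -9.310
L/L_☉ = 10^(−0.4 × -9.310) = 5299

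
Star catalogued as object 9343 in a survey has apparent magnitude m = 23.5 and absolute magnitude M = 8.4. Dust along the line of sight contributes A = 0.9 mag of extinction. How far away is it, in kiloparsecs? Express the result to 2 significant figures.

d ≈ 6.9 kpc

m − M = 5 log₁₀(d/10 pc) + A  ⇒  23.5 − (8.4) − 0.9 = 5 log₁₀(d/10)
14.200 = 5 log₁₀(d/10)
log₁₀ d = (m − M − A)/5 + 1 = 3.8400
d = 10^3.8400 = 6918 pc
= 6.918 kpc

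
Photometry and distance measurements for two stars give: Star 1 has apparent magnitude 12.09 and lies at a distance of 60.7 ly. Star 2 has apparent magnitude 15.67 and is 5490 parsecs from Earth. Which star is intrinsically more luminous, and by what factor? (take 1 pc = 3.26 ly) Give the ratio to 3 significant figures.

Star 2 is more luminous, by a factor of 3220.

Star 1: d = 60.7 ly / 3.26 = 18.62 pc
Star 1: M = m − 5 log₁₀ d + 5 = 12.09 − 5·1.2700 + 5 = 10.740
Star 2: M = m − 5 log₁₀ d + 5 = 15.67 − 5·3.7396 + 5 = 1.972
ΔM = M_1 − M_2 = 10.740 − (1.972) = 8.768; smaller M is more luminous → Star 2.
L ratio = 10^(0.4 |ΔM|) = 10^3.507 = 3215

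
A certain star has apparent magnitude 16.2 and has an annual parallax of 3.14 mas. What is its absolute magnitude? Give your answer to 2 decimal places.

p = 3.14 mas = 3.14×10^-3″ → d = 1/p = 318.5 pc
5 log₁₀(d/10 pc) = 5 log₁₀(318.5) − 5 = 7.515
M = m − 5 log₁₀(d/10) = 16.2 − 7.515 = 8.685

M ≈ 8.68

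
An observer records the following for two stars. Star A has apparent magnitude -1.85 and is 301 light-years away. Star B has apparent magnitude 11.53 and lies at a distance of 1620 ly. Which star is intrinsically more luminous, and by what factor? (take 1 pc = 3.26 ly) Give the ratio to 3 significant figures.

Star A is more luminous, by a factor of 7760.

Star A: d = 301 ly / 3.26 = 92.33 pc
Star A: M = m − 5 log₁₀ d + 5 = -1.85 − 5·1.9653 + 5 = -6.677
Star B: d = 1620 ly / 3.26 = 496.9 pc
Star B: M = m − 5 log₁₀ d + 5 = 11.53 − 5·2.6963 + 5 = 3.049
ΔM = M_A − M_B = -6.677 − (3.049) = -9.725; smaller M is more luminous → Star A.
L ratio = 10^(0.4 |ΔM|) = 10^3.890 = 7764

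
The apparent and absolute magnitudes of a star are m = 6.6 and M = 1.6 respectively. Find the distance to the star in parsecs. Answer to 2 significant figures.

d ≈ 100 pc

μ = m − M = 5.000
m − M = 5 log₁₀ d − 5
log₁₀ d = (m − M)/5 + 1 = 2.0000
d = 10^2.0000 = 100.0 pc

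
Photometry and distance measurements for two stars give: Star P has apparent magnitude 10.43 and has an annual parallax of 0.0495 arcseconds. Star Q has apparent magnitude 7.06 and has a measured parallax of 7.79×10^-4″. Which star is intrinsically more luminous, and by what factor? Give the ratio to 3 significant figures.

Star Q is more luminous, by a factor of 90000.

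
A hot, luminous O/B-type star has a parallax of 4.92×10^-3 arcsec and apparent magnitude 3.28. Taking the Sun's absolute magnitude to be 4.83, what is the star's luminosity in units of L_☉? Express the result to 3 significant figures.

L/L_☉ ≈ 1720

d = 1/p = 1/4.92×10^-3″ = 203.3 pc
M = m − 5 log₁₀ d + 5 = 3.28 − 5·2.3080 + 5 = -3.260
M − M_☉ = -3.260 − 4.83 = -8.090
L/L_☉ = 10^(−0.4 × -8.090) = 1722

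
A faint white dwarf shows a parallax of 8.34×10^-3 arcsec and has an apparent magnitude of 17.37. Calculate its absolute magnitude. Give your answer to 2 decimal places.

M ≈ 11.98

d = 1/p = 1/8.34×10^-3″ = 119.9 pc
5 log₁₀(d/10 pc) = 5 log₁₀(119.9) − 5 = 5.394
M = m − 5 log₁₀(d/10) = 17.37 − 5.394 = 11.976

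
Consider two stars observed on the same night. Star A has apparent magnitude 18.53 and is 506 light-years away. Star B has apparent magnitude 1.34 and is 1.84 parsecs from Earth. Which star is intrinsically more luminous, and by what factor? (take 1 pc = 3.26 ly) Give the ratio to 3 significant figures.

Star B is more luminous, by a factor of 1060.

Star A: d = 506 ly / 3.26 = 155.2 pc
Star A: M = m − 5 log₁₀ d + 5 = 18.53 − 5·2.1909 + 5 = 12.575
Star B: M = m − 5 log₁₀ d + 5 = 1.34 − 5·0.2648 + 5 = 5.016
ΔM = M_A − M_B = 12.575 − (5.016) = 7.559; smaller M is more luminous → Star B.
L ratio = 10^(0.4 |ΔM|) = 10^3.024 = 1056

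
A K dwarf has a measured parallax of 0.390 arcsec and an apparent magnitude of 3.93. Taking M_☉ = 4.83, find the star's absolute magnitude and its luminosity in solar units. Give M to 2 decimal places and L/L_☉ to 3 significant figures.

M ≈ 6.89; L/L_☉ ≈ 0.151

d = 1/p = 1/0.390″ = 2.564 pc
M = m − 5 log₁₀ d + 5 = 3.93 − 5·0.4089 + 5 = 6.885
M − M_☉ = 6.885 − 4.83 = 2.055
L/L_☉ = 10^(−0.4 × 2.055) = 0.1506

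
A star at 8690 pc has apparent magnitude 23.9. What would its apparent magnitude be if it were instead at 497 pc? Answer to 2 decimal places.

Flux ∝ 1/d², so Δm = 5 log₁₀(d₂/d₁) = 5 log₁₀(497/8690) = -6.213
m₂ = m₁ + Δm = 23.9 + (-6.213) = 17.687

m ≈ 17.69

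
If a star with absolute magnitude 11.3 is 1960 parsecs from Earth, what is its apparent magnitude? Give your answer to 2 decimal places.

m = M + 5 log₁₀ d − 5 = 11.3 + 5·3.2923 − 5 = 22.761

m ≈ 22.76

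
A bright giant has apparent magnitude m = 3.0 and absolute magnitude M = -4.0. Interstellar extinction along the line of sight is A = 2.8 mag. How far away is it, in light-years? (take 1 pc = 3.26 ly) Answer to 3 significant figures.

d ≈ 226 ly

m − M = 5 log₁₀(d/10 pc) + A  ⇒  3.0 − (-4.0) − 2.8 = 5 log₁₀(d/10)
4.200 = 5 log₁₀(d/10)
log₁₀ d = (m − M − A)/5 + 1 = 1.8400
d = 10^1.8400 = 69.18 pc
= 225.5 ly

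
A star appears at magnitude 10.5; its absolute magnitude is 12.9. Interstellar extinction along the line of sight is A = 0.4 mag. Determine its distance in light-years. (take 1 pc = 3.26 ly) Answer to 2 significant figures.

d ≈ 9.0 ly

m − M = 5 log₁₀(d/10 pc) + A  ⇒  10.5 − (12.9) − 0.4 = 5 log₁₀(d/10)
-2.800 = 5 log₁₀(d/10)
log₁₀ d = (m − M − A)/5 + 1 = 0.4400
d = 10^0.4400 = 2.754 pc
= 8.979 ly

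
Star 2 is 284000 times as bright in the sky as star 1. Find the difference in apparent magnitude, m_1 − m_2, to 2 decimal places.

m_1 − m_2 ≈ 13.63

Pogson: Δm = −2.5 log₁₀(ratio) = −2.5 log₁₀(284000) = −2.5 × 5.4533 = -13.633
Star 2 is brighter so has the smaller magnitude: m_1 − m_2 is positive.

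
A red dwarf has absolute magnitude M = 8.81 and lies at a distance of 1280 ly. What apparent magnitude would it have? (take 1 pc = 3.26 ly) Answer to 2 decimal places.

m ≈ 16.78

d = 1280 ly / 3.26 = 392.6 pc
m = M + 5 log₁₀ d − 5 = 8.81 + 5·2.5940 − 5 = 16.780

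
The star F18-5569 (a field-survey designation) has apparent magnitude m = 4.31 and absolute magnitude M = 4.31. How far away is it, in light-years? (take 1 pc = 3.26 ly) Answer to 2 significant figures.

d ≈ 33 ly

μ = m − M = 0.000
m − M = 5 log₁₀ d − 5
log₁₀ d = (m − M)/5 + 1 = 1.0000
d = 10^1.0000 = 10.00 pc
= 32.60 ly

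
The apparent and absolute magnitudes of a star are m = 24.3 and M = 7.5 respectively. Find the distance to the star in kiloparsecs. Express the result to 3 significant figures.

d ≈ 22.9 kpc

Distance modulus: m − M = 24.3 − (7.5) = 16.800
m − M = 5 log₁₀ d − 5
log₁₀ d = (m − M)/5 + 1 = 4.3600
d = 10^4.3600 = 22910 pc
= 22.91 kpc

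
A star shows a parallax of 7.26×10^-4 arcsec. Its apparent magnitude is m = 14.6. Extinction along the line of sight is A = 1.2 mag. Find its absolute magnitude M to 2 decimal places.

M ≈ 2.70

d = 1/p = 1/7.26×10^-4″ = 1377 pc
5 log₁₀(d/10 pc) = 5 log₁₀(1377) − 5 = 10.695
M = m − 5 log₁₀(d/10) − A = 14.6 − 10.695 − 1.2 = 2.705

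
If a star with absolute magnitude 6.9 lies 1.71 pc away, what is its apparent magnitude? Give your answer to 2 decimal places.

m ≈ 3.06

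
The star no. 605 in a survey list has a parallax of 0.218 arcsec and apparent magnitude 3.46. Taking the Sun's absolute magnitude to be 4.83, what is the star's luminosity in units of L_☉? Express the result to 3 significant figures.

d = 1/p = 1/0.218″ = 4.587 pc
M = m − 5 log₁₀ d + 5 = 3.46 − 5·0.6615 + 5 = 5.152
M − M_☉ = 5.152 − 4.83 = 0.322
L/L_☉ = 10^(−0.4 × 0.322) = 0.7432

L/L_☉ ≈ 0.743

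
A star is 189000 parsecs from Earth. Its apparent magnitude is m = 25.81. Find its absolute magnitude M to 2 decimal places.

5 log₁₀(d/10 pc) = 5 log₁₀(189000) − 5 = 21.382
M = m − 5 log₁₀(d/10) = 25.81 − 21.382 = 4.428

M ≈ 4.43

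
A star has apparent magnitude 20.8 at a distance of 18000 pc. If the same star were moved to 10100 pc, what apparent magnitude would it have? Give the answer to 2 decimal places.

Flux ∝ 1/d², so Δm = 5 log₁₀(d₂/d₁) = 5 log₁₀(10100/18000) = -1.255
m₂ = m₁ + Δm = 20.8 + (-1.255) = 19.545

m ≈ 19.55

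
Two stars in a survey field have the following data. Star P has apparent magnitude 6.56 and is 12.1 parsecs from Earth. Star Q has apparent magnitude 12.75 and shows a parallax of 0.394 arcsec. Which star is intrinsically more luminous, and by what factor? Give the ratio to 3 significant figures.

Star P is more luminous, by a factor of 6800.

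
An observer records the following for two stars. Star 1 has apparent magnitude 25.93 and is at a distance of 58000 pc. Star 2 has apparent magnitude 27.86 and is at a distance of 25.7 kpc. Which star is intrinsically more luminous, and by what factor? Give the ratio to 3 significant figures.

Star 1: M = m − 5 log₁₀ d + 5 = 25.93 − 5·4.7634 + 5 = 7.113
Star 2: d = 25.7 kpc = 25700 pc
Star 2: M = m − 5 log₁₀ d + 5 = 27.86 − 5·4.4099 + 5 = 10.810
ΔM = M_1 − M_2 = 7.113 − (10.810) = -3.697; smaller M is more luminous → Star 1.
L ratio = 10^(0.4 |ΔM|) = 10^1.479 = 30.13

Star 1 is more luminous, by a factor of 30.1.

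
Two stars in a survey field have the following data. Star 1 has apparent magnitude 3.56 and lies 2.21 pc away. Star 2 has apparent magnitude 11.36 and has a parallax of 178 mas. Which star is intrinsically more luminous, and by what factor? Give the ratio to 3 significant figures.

Star 1 is more luminous, by a factor of 204.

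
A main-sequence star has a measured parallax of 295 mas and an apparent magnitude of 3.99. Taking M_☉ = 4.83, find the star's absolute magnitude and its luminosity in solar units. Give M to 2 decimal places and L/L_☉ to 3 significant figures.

d = 1/p = 1000/295 mas = 3.390 pc
M = m − 5 log₁₀ d + 5 = 3.99 − 5·0.5302 + 5 = 6.339
M − M_☉ = 6.339 − 4.83 = 1.509
L/L_☉ = 10^(−0.4 × 1.509) = 0.2491

M ≈ 6.34; L/L_☉ ≈ 0.249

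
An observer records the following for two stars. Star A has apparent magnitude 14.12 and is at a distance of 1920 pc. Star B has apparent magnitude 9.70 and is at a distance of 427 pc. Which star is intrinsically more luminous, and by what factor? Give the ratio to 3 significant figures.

Star B is more luminous, by a factor of 2.90.

Star A: M = m − 5 log₁₀ d + 5 = 14.12 − 5·3.2833 + 5 = 2.703
Star B: M = m − 5 log₁₀ d + 5 = 9.70 − 5·2.6304 + 5 = 1.548
ΔM = M_A − M_B = 2.703 − (1.548) = 1.156; smaller M is more luminous → Star B.
L ratio = 10^(0.4 |ΔM|) = 10^0.462 = 2.899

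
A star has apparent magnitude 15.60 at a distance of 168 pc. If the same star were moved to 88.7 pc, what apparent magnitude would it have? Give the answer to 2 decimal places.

m ≈ 14.21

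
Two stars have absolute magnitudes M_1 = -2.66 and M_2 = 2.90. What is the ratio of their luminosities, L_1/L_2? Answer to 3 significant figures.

ΔM = M_1 − M_2 = -5.56
L_1/L_2 = 10^(−0.4 ΔM) = 10^2.224 = 167.5

L_1/L_2 ≈ 167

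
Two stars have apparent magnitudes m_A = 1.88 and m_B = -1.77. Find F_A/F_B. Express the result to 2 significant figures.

Magnitude difference = 3.65
Flux ratio = 10^(−0.4 Δm) = 10^(−0.4 × 3.65) = 10^-1.460 = 0.03467

F_A/F_B ≈ 0.035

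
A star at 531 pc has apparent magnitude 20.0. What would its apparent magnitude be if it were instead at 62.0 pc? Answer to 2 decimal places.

Flux ∝ 1/d², so Δm = 5 log₁₀(d₂/d₁) = 5 log₁₀(62.0/531) = -4.664
m₂ = m₁ + Δm = 20.0 + (-4.664) = 15.336

m ≈ 15.34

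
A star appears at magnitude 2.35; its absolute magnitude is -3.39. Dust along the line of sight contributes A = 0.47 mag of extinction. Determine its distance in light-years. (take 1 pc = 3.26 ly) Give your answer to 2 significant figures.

d ≈ 370 ly

m − M = 5 log₁₀(d/10 pc) + A  ⇒  2.35 − (-3.39) − 0.47 = 5 log₁₀(d/10)
5.270 = 5 log₁₀(d/10)
log₁₀ d = (m − M − A)/5 + 1 = 2.0540
d = 10^2.0540 = 113.2 pc
= 369.2 ly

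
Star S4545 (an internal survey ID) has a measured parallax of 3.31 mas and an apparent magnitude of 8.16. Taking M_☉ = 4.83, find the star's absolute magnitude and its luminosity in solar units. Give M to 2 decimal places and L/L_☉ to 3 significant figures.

d = 1/p = 1000/3.31 mas = 302.1 pc
M = m − 5 log₁₀ d + 5 = 8.16 − 5·2.4802 + 5 = 0.759
M − M_☉ = 0.759 − 4.83 = -4.071
L/L_☉ = 10^(−0.4 × -4.071) = 42.50

M ≈ 0.76; L/L_☉ ≈ 42.5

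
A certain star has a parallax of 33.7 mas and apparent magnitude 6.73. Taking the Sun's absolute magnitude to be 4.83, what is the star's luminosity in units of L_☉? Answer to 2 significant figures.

d = 1/p = 1000/33.7 mas = 29.67 pc
M = m − 5 log₁₀ d + 5 = 6.73 − 5·1.4724 + 5 = 4.368
M − M_☉ = 4.368 − 4.83 = -0.462
L/L_☉ = 10^(−0.4 × -0.462) = 1.530

L/L_☉ ≈ 1.5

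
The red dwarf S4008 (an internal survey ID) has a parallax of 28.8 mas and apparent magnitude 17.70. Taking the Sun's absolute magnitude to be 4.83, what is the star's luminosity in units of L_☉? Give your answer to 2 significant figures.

L/L_☉ ≈ 8.6×10^-5

d = 1/p = 1000/28.8 mas = 34.72 pc
M = m − 5 log₁₀ d + 5 = 17.70 − 5·1.5406 + 5 = 14.997
M − M_☉ = 14.997 − 4.83 = 10.167
L/L_☉ = 10^(−0.4 × 10.167) = 8.575×10^-5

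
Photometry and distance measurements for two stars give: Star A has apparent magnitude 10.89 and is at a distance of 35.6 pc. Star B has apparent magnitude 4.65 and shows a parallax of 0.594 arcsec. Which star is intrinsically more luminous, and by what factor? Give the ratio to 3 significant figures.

Star A is more luminous, by a factor of 1.43.

Star A: M = m − 5 log₁₀ d + 5 = 10.89 − 5·1.5514 + 5 = 8.133
Star B: d = 1/p = 1/0.594″ = 1.684 pc
Star B: M = m − 5 log₁₀ d + 5 = 4.65 − 5·0.2262 + 5 = 8.519
ΔM = M_A − M_B = 8.133 − (8.519) = -0.386; smaller M is more luminous → Star A.
L ratio = 10^(0.4 |ΔM|) = 10^0.154 = 1.427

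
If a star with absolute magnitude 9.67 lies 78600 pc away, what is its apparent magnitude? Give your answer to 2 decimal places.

m ≈ 29.15

m = M + 5 log₁₀ d − 5 = 9.67 + 5·4.8954 − 5 = 29.147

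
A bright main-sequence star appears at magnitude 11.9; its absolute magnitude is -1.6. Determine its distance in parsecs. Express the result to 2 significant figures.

Distance modulus: m − M = 11.9 − (-1.6) = 13.500
m − M = 5 log₁₀ d − 5
log₁₀ d = (m − M)/5 + 1 = 3.7000
d = 10^3.7000 = 5012 pc

d ≈ 5000 pc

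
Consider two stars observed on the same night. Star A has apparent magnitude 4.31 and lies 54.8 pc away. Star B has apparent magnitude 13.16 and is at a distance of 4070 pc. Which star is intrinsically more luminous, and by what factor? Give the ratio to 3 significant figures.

Star B is more luminous, by a factor of 1.59.

Star A: M = m − 5 log₁₀ d + 5 = 4.31 − 5·1.7388 + 5 = 0.616
Star B: M = m − 5 log₁₀ d + 5 = 13.16 − 5·3.6096 + 5 = 0.112
ΔM = M_A − M_B = 0.616 − (0.112) = 0.504; smaller M is more luminous → Star B.
L ratio = 10^(0.4 |ΔM|) = 10^0.202 = 1.591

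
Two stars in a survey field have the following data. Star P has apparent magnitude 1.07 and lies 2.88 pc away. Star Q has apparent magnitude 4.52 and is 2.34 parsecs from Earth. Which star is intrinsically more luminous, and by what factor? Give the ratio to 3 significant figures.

Star P is more luminous, by a factor of 36.3.

Star P: M = m − 5 log₁₀ d + 5 = 1.07 − 5·0.4594 + 5 = 3.773
Star Q: M = m − 5 log₁₀ d + 5 = 4.52 − 5·0.3692 + 5 = 7.674
ΔM = M_P − M_Q = 3.773 − (7.674) = -3.901; smaller M is more luminous → Star P.
L ratio = 10^(0.4 |ΔM|) = 10^1.560 = 36.34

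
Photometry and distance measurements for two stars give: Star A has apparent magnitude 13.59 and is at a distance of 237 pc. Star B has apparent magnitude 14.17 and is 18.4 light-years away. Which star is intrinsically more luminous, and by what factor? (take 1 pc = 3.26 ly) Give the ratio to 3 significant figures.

Star A: M = m − 5 log₁₀ d + 5 = 13.59 − 5·2.3747 + 5 = 6.716
Star B: d = 18.4 ly / 3.26 = 5.644 pc
Star B: M = m − 5 log₁₀ d + 5 = 14.17 − 5·0.7516 + 5 = 15.412
ΔM = M_A − M_B = 6.716 − (15.412) = -8.696; smaller M is more luminous → Star A.
L ratio = 10^(0.4 |ΔM|) = 10^3.478 = 3008

Star A is more luminous, by a factor of 3010.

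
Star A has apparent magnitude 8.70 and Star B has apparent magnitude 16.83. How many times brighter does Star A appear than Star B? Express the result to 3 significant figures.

1790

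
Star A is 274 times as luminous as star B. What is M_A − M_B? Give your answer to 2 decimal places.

M_A − M_B ≈ -6.09

Pogson: ΔM = −2.5 log₁₀(ratio) = −2.5 log₁₀(274) = −2.5 × 2.4378 = -6.094
Star A is brighter, so it has the smaller magnitude: the difference is negative.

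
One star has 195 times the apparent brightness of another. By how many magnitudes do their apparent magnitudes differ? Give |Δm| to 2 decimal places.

|Δm| ≈ 5.73

Pogson: Δm = −2.5 log₁₀(ratio) = −2.5 log₁₀(195) = −2.5 × 2.2900 = -5.725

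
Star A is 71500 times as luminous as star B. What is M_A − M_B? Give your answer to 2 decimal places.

Pogson: ΔM = −2.5 log₁₀(ratio) = −2.5 log₁₀(71500) = −2.5 × 4.8543 = -12.136
Star A is brighter, so it has the smaller magnitude: the difference is negative.

M_A − M_B ≈ -12.14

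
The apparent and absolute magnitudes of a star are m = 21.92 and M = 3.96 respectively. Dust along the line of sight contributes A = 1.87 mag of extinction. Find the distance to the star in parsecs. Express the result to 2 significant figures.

d ≈ 17000 pc

m − M = 5 log₁₀(d/10 pc) + A  ⇒  21.92 − (3.96) − 1.87 = 5 log₁₀(d/10)
16.090 = 5 log₁₀(d/10)
log₁₀ d = (m − M − A)/5 + 1 = 4.2180
d = 10^4.2180 = 16520 pc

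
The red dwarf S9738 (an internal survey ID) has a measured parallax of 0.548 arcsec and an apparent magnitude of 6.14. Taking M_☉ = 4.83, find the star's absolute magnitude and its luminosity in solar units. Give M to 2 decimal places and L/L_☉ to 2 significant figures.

M ≈ 9.83; L/L_☉ ≈ 0.010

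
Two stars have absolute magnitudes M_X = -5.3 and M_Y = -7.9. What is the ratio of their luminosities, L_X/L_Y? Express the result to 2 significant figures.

L_X/L_Y ≈ 0.091

ΔM = M_X − M_Y = 2.6
L_X/L_Y = 10^(−0.4 ΔM) = 10^-1.040 = 0.09120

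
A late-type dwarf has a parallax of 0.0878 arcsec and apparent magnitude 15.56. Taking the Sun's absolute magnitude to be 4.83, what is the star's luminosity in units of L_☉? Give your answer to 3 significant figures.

L/L_☉ ≈ 6.62×10^-5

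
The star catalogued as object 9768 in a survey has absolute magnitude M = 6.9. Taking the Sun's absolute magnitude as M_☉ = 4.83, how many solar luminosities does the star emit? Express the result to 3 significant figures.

L/L_☉ ≈ 0.149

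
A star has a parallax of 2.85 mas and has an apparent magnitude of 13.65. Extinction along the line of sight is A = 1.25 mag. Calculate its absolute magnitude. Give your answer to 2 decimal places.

p = 2.85 mas = 2.85×10^-3″ → d = 1/p = 350.9 pc
5 log₁₀(d/10 pc) = 5 log₁₀(350.9) − 5 = 7.726
M = m − 5 log₁₀(d/10) − A = 13.65 − 7.726 − 1.25 = 4.674

M ≈ 4.67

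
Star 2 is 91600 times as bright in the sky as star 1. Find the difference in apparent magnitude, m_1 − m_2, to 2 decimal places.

Pogson: Δm = −2.5 log₁₀(ratio) = −2.5 log₁₀(91600) = −2.5 × 4.9619 = -12.405
Star 2 is brighter so has the smaller magnitude: m_1 − m_2 is positive.

m_1 − m_2 ≈ 12.40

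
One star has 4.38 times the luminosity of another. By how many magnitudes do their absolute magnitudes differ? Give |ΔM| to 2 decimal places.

Pogson: ΔM = −2.5 log₁₀(ratio) = −2.5 log₁₀(4.38) = −2.5 × 0.6415 = -1.604

|ΔM| ≈ 1.60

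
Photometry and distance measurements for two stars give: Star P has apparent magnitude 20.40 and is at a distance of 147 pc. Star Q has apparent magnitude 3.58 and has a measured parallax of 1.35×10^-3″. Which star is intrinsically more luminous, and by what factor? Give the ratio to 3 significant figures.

Star Q is more luminous, by a factor of 1.36×10^8.

Star P: M = m − 5 log₁₀ d + 5 = 20.40 − 5·2.1673 + 5 = 14.563
Star Q: d = 1/p = 1/1.35×10^-3″ = 740.7 pc
Star Q: M = m − 5 log₁₀ d + 5 = 3.58 − 5·2.8697 + 5 = -5.768
ΔM = M_P − M_Q = 14.563 − (-5.768) = 20.332; smaller M is more luminous → Star Q.
L ratio = 10^(0.4 |ΔM|) = 10^8.133 = 1.357×10^8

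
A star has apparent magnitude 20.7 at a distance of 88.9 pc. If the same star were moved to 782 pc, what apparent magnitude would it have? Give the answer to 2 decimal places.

m ≈ 25.42

Flux ∝ 1/d², so Δm = 5 log₁₀(d₂/d₁) = 5 log₁₀(782/88.9) = 4.722
m₂ = m₁ + Δm = 20.7 + (4.722) = 25.422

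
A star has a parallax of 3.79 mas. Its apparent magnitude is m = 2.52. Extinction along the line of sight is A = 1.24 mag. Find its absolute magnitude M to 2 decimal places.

p = 3.79 mas = 3.79×10^-3″ → d = 1/p = 263.9 pc
5 log₁₀(d/10 pc) = 5 log₁₀(263.9) − 5 = 7.107
M = m − 5 log₁₀(d/10) − A = 2.52 − 7.107 − 1.24 = -5.827

M ≈ -5.83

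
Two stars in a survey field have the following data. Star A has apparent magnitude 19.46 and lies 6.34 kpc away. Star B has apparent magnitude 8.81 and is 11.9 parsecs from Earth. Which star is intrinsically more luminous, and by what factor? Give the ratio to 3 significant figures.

Star A is more luminous, by a factor of 15.6.

Star A: d = 6.34 kpc = 6340 pc
Star A: M = m − 5 log₁₀ d + 5 = 19.46 − 5·3.8021 + 5 = 5.450
Star B: M = m − 5 log₁₀ d + 5 = 8.81 − 5·1.0755 + 5 = 8.432
ΔM = M_A − M_B = 5.450 − (8.432) = -2.983; smaller M is more luminous → Star A.
L ratio = 10^(0.4 |ΔM|) = 10^1.193 = 15.60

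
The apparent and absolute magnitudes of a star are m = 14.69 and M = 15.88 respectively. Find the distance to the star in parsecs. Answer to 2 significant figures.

Distance modulus: m − M = 14.69 − (15.88) = -1.190
m − M = 5 log₁₀ d − 5
log₁₀ d = (m − M)/5 + 1 = 0.7620
d = 10^0.7620 = 5.781 pc

d ≈ 5.8 pc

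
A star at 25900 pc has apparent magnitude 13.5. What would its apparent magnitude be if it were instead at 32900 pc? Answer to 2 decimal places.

m ≈ 14.02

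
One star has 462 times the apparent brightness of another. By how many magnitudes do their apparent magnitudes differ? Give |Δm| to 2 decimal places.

Pogson: Δm = −2.5 log₁₀(ratio) = −2.5 log₁₀(462) = −2.5 × 2.6646 = -6.662

|Δm| ≈ 6.66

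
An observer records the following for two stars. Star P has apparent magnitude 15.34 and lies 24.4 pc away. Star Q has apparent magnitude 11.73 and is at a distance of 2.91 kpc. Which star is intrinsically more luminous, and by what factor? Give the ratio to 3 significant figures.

Star Q is more luminous, by a factor of 395000.

Star P: M = m − 5 log₁₀ d + 5 = 15.34 − 5·1.3874 + 5 = 13.403
Star Q: d = 2.91 kpc = 2910 pc
Star Q: M = m − 5 log₁₀ d + 5 = 11.73 − 5·3.4639 + 5 = -0.589
ΔM = M_P − M_Q = 13.403 − (-0.589) = 13.993; smaller M is more luminous → Star Q.
L ratio = 10^(0.4 |ΔM|) = 10^5.597 = 395400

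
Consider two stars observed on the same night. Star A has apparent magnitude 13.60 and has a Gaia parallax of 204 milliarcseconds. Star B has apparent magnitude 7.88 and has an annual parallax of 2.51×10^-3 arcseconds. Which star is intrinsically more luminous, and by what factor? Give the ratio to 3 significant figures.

Star A: p = 204 mas = 0.204″ → d = 1/p = 4.902 pc
Star A: M = m − 5 log₁₀ d + 5 = 13.60 − 5·0.6904 + 5 = 15.148
Star B: d = 1/p = 1/2.51×10^-3″ = 398.4 pc
Star B: M = m − 5 log₁₀ d + 5 = 7.88 − 5·2.6003 + 5 = -0.122
ΔM = M_A − M_B = 15.148 − (-0.122) = 15.270; smaller M is more luminous → Star B.
L ratio = 10^(0.4 |ΔM|) = 10^6.108 = 1.282×10^6

Star B is more luminous, by a factor of 1.28×10^6.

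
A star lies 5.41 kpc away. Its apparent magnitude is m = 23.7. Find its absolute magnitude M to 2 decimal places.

M ≈ 10.03

d = 5.41 kpc = 5410 pc
5 log₁₀(d/10 pc) = 5 log₁₀(5410) − 5 = 13.666
M = m − 5 log₁₀(d/10) = 23.7 − 13.666 = 10.034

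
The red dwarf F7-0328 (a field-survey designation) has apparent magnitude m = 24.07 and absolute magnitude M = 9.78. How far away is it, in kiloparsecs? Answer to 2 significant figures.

d ≈ 7.2 kpc

μ = m − M = 14.290
m − M = 5 log₁₀ d − 5
log₁₀ d = (m − M)/5 + 1 = 3.8580
d = 10^3.8580 = 7211 pc
= 7.211 kpc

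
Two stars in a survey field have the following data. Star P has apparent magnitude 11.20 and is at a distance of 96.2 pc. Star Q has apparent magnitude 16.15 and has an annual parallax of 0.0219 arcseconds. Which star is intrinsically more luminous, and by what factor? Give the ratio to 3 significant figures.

Star P: M = m − 5 log₁₀ d + 5 = 11.20 − 5·1.9832 + 5 = 6.284
Star Q: d = 1/p = 1/0.0219″ = 45.66 pc
Star Q: M = m − 5 log₁₀ d + 5 = 16.15 − 5·1.6596 + 5 = 12.852
ΔM = M_P − M_Q = 6.284 − (12.852) = -6.568; smaller M is more luminous → Star P.
L ratio = 10^(0.4 |ΔM|) = 10^2.627 = 423.9

Star P is more luminous, by a factor of 424.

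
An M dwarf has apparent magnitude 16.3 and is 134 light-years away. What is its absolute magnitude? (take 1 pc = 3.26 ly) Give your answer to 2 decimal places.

d = 134 ly / 3.26 = 41.10 pc
5 log₁₀(d/10 pc) = 5 log₁₀(41.10) − 5 = 3.069
M = m − 5 log₁₀(d/10) = 16.3 − 3.069 = 13.231

M ≈ 13.23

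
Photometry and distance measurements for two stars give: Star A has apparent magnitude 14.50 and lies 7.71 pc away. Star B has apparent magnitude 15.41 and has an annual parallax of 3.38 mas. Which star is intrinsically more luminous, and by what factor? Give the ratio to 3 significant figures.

Star A: M = m − 5 log₁₀ d + 5 = 14.50 − 5·0.8871 + 5 = 15.065
Star B: p = 3.38 mas = 3.38×10^-3″ → d = 1/p = 295.9 pc
Star B: M = m − 5 log₁₀ d + 5 = 15.41 − 5·2.4711 + 5 = 8.055
ΔM = M_A − M_B = 15.065 − (8.055) = 7.010; smaller M is more luminous → Star B.
L ratio = 10^(0.4 |ΔM|) = 10^2.804 = 636.9

Star B is more luminous, by a factor of 637.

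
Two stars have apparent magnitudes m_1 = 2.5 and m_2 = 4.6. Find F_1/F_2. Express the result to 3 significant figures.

F_1/F_2 ≈ 6.92

Magnitude difference = -2.1
Flux ratio = 10^(−0.4 Δm) = 10^(−0.4 × -2.1) = 10^0.840 = 6.918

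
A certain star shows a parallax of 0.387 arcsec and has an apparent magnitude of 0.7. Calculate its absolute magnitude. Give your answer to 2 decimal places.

M ≈ 3.64

d = 1/p = 1/0.387″ = 2.584 pc
5 log₁₀(d/10 pc) = 5 log₁₀(2.584) − 5 = -2.939
M = m − 5 log₁₀(d/10) = 0.7 + 2.939 = 3.639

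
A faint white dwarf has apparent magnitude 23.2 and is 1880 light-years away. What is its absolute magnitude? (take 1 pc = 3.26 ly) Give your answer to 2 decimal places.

d = 1880 ly / 3.26 = 576.7 pc
5 log₁₀(d/10 pc) = 5 log₁₀(576.7) − 5 = 8.805
M = m − 5 log₁₀(d/10) = 23.2 − 8.805 = 14.395

M ≈ 14.40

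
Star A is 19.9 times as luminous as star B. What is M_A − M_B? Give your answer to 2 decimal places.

M_A − M_B ≈ -3.25

Pogson: ΔM = −2.5 log₁₀(ratio) = −2.5 log₁₀(19.9) = −2.5 × 1.2989 = -3.247
Star A is brighter, so it has the smaller magnitude: the difference is negative.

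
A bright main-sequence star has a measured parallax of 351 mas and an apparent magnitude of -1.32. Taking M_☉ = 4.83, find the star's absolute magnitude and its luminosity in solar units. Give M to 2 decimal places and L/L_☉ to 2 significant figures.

M ≈ 1.41; L/L_☉ ≈ 23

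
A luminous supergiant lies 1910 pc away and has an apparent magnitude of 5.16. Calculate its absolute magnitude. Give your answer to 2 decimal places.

5 log₁₀(d/10 pc) = 5 log₁₀(1910) − 5 = 11.405
M = m − 5 log₁₀(d/10) = 5.16 − 11.405 = -6.245

M ≈ -6.25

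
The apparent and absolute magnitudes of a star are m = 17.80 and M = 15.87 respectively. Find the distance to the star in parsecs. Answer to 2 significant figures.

d ≈ 24 pc

μ = m − M = 1.930
m − M = 5 log₁₀ d − 5
log₁₀ d = (m − M)/5 + 1 = 1.3860
d = 10^1.3860 = 24.32 pc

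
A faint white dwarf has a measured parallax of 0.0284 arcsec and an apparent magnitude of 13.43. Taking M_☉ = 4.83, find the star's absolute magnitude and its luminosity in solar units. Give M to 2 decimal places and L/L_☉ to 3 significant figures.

M ≈ 10.70; L/L_☉ ≈ 4.50×10^-3

d = 1/p = 1/0.0284″ = 35.21 pc
M = m − 5 log₁₀ d + 5 = 13.43 − 5·1.5467 + 5 = 10.697
M − M_☉ = 10.697 − 4.83 = 5.867
L/L_☉ = 10^(−0.4 × 5.867) = 4.502×10^-3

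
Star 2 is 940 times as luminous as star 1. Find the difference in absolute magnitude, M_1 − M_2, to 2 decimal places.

M_1 − M_2 ≈ 7.43

Pogson: ΔM = −2.5 log₁₀(ratio) = −2.5 log₁₀(940) = −2.5 × 2.9731 = -7.433
Star 2 is brighter so has the smaller magnitude: M_1 − M_2 is positive.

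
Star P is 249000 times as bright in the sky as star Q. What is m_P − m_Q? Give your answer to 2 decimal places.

Pogson: Δm = −2.5 log₁₀(ratio) = −2.5 log₁₀(249000) = −2.5 × 5.3962 = -13.490
Star P is brighter, so it has the smaller magnitude: the difference is negative.

m_P − m_Q ≈ -13.49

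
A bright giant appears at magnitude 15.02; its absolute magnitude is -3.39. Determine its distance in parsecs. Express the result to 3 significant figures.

μ = m − M = 18.410
m − M = 5 log₁₀ d − 5
log₁₀ d = (m − M)/5 + 1 = 4.6820
d = 10^4.6820 = 48080 pc

d ≈ 48100 pc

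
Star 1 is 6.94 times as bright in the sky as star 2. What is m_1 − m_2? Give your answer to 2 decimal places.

Pogson: Δm = −2.5 log₁₀(ratio) = −2.5 log₁₀(6.94) = −2.5 × 0.8414 = -2.103
Star 1 is brighter, so it has the smaller magnitude: the difference is negative.

m_1 − m_2 ≈ -2.10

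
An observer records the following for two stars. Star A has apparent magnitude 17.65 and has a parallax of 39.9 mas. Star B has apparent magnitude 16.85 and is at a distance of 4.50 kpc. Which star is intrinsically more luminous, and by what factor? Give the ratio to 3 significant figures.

Star B is more luminous, by a factor of 67400.

Star A: p = 39.9 mas = 0.0399″ → d = 1/p = 25.06 pc
Star A: M = m − 5 log₁₀ d + 5 = 17.65 − 5·1.3990 + 5 = 15.655
Star B: d = 4.50 kpc = 4500 pc
Star B: M = m − 5 log₁₀ d + 5 = 16.85 − 5·3.6532 + 5 = 3.584
ΔM = M_A − M_B = 15.655 − (3.584) = 12.071; smaller M is more luminous → Star B.
L ratio = 10^(0.4 |ΔM|) = 10^4.828 = 67360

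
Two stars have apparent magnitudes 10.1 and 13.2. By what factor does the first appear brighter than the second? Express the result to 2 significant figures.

Δm = 10.1 − (13.2) = -3.1
Flux ratio = 10^(−0.4 Δm) = 10^(−0.4 × -3.1) = 10^1.240 = 17.38

17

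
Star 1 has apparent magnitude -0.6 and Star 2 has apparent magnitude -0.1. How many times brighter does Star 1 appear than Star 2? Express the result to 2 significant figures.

Δm = -0.6 − (-0.1) = -0.5
Flux ratio = 10^(−0.4 Δm) = 10^(−0.4 × -0.5) = 10^0.200 = 1.585

1.6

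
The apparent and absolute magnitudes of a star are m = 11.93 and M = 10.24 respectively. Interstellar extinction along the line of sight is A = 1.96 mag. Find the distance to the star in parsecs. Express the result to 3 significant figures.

m − M = 5 log₁₀(d/10 pc) + A  ⇒  11.93 − (10.24) − 1.96 = 5 log₁₀(d/10)
-0.270 = 5 log₁₀(d/10)
log₁₀ d = (m − M − A)/5 + 1 = 0.9460
d = 10^0.9460 = 8.831 pc

d ≈ 8.83 pc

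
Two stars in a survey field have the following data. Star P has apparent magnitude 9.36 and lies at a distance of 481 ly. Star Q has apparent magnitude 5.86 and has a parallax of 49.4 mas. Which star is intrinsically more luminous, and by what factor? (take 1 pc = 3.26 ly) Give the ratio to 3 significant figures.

Star P is more luminous, by a factor of 2.11.

Star P: d = 481 ly / 3.26 = 147.5 pc
Star P: M = m − 5 log₁₀ d + 5 = 9.36 − 5·2.1689 + 5 = 3.515
Star Q: p = 49.4 mas = 0.0494″ → d = 1/p = 20.24 pc
Star Q: M = m − 5 log₁₀ d + 5 = 5.86 − 5·1.3063 + 5 = 4.329
ΔM = M_P − M_Q = 3.515 − (4.329) = -0.813; smaller M is more luminous → Star P.
L ratio = 10^(0.4 |ΔM|) = 10^0.325 = 2.115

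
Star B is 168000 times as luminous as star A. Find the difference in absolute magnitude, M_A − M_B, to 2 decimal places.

M_A − M_B ≈ 13.06

Pogson: ΔM = −2.5 log₁₀(ratio) = −2.5 log₁₀(168000) = −2.5 × 5.2253 = -13.063
Star B is brighter so has the smaller magnitude: M_A − M_B is positive.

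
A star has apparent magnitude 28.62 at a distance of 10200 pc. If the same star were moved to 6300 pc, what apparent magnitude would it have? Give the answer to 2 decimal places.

m ≈ 27.57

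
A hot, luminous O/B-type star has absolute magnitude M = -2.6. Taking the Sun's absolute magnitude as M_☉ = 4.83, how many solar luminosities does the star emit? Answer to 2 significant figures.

M − M_☉ = -2.6 − 4.83 = -7.430
L/L_☉ = 10^(−0.4 (M − M_☉)) = 10^2.972 = 937.6

L/L_☉ ≈ 940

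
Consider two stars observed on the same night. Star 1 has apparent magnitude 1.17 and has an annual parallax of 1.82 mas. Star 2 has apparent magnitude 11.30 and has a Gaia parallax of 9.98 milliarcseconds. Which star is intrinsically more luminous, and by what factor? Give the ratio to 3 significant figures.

Star 1 is more luminous, by a factor of 339000.

Star 1: p = 1.82 mas = 1.82×10^-3″ → d = 1/p = 549.5 pc
Star 1: M = m − 5 log₁₀ d + 5 = 1.17 − 5·2.7399 + 5 = -7.530
Star 2: p = 9.98 mas = 9.98×10^-3″ → d = 1/p = 100.2 pc
Star 2: M = m − 5 log₁₀ d + 5 = 11.30 − 5·2.0009 + 5 = 6.296
ΔM = M_1 − M_2 = -7.530 − (6.296) = -13.825; smaller M is more luminous → Star 1.
L ratio = 10^(0.4 |ΔM|) = 10^5.530 = 338900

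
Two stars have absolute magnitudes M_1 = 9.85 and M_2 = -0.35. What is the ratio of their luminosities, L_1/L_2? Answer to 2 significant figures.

L_1/L_2 ≈ 8.3×10^-5

ΔM = M_1 − M_2 = 10.20
L_1/L_2 = 10^(−0.4 ΔM) = 10^-4.080 = 8.318×10^-5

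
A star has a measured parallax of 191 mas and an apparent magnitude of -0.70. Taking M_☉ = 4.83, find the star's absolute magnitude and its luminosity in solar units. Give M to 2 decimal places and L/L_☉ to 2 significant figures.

M ≈ 0.71; L/L_☉ ≈ 45

d = 1/p = 1000/191 mas = 5.236 pc
M = m − 5 log₁₀ d + 5 = -0.70 − 5·0.7190 + 5 = 0.705
M − M_☉ = 0.705 − 4.83 = -4.125
L/L_☉ = 10^(−0.4 × -4.125) = 44.66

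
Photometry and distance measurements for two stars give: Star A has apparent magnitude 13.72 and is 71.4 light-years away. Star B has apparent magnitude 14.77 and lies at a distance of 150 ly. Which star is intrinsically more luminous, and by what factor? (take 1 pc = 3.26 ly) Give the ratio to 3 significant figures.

Star B is more luminous, by a factor of 1.68.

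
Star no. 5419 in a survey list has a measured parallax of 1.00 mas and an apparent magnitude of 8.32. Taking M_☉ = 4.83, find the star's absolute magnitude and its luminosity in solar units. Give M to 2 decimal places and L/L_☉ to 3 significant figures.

M ≈ -1.68; L/L_☉ ≈ 402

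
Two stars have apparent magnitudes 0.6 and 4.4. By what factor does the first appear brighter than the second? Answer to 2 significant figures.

33

Magnitude difference = -3.8
Flux ratio = 10^(−0.4 Δm) = 10^(−0.4 × -3.8) = 10^1.520 = 33.11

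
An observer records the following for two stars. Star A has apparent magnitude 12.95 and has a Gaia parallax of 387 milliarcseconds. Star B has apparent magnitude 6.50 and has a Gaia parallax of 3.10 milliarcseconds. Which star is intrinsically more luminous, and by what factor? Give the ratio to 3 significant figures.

Star A: p = 387 mas = 0.387″ → d = 1/p = 2.584 pc
Star A: M = m − 5 log₁₀ d + 5 = 12.95 − 5·0.4123 + 5 = 15.889
Star B: p = 3.10 mas = 3.10×10^-3″ → d = 1/p = 322.6 pc
Star B: M = m − 5 log₁₀ d + 5 = 6.50 − 5·2.5086 + 5 = -1.043
ΔM = M_A − M_B = 15.889 − (-1.043) = 16.932; smaller M is more luminous → Star B.
L ratio = 10^(0.4 |ΔM|) = 10^6.773 = 5.925×10^6

Star B is more luminous, by a factor of 5.93×10^6.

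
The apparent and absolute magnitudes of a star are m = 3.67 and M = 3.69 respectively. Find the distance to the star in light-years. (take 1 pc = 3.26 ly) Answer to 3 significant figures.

Distance modulus: m − M = 3.67 − (3.69) = -0.020
m − M = 5 log₁₀ d − 5
log₁₀ d = (m − M)/5 + 1 = 0.9960
d = 10^0.9960 = 9.908 pc
= 32.30 ly

d ≈ 32.3 ly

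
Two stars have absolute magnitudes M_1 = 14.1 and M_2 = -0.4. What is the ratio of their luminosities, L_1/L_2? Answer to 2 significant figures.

L_1/L_2 ≈ 1.6×10^-6

ΔM = M_1 − M_2 = 14.5
L_1/L_2 = 10^(−0.4 ΔM) = 10^-5.800 = 1.585×10^-6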